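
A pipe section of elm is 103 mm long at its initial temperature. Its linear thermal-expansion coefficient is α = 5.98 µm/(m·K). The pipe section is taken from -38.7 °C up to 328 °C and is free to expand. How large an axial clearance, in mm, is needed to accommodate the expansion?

0.226 mm

ΔT = 328 − (-38.7) = 366.7 K.
ΔL = α·L₀·ΔT = 5.98×10⁻⁶ × 103 mm × 366.7 K = 0.226 mm.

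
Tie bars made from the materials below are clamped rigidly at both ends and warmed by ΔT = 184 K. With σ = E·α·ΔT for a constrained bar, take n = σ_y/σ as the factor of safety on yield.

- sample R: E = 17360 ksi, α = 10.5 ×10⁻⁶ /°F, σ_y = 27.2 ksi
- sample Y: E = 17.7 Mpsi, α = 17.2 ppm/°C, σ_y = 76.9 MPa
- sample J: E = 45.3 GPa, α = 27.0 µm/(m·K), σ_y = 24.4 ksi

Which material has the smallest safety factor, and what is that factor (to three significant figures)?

sample Y, n = 0.199

Per material, after unit conversion:
  sample R: E = 119.7, α = 18.9, σ_y = 187.5 → σ = 416 MPa, n = 0.451
  sample Y: E = 122.0, α = 17.2, σ_y = 76.90 → σ = 386 MPa, n = 0.199
  sample J: E = 45.30, α = 27.0, σ_y = 168.2 → σ = 225 MPa, n = 0.748
Smallest n: sample Y with n = 0.199.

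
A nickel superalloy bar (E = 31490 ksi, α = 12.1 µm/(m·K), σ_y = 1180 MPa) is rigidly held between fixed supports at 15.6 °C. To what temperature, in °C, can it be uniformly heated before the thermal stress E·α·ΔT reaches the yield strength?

E = 31490 ksi = 217.1 GPa.
E·α·ΔT = 1180 MPa ⇒ ΔT = 1180 / (217.1×10³ × 12.1×10⁻⁶) = 449.2 K.
T = 15.6 + 449.2 = 464.8 °C.

465 °C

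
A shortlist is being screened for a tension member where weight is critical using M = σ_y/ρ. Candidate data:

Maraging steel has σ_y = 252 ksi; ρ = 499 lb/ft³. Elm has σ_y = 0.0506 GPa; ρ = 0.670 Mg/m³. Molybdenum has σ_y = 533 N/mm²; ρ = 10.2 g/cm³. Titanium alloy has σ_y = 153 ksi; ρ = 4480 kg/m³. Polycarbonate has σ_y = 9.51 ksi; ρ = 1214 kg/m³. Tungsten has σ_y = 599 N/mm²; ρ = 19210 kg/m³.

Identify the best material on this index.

titanium alloy

Putting every candidate on a common basis:
  maraging steel: σ_y = 1737 MPa, ρ = 7993 kg/m³
  elm: σ_y = 50.60 MPa, ρ = 670.0 kg/m³
  molybdenum: σ_y = 533.0 MPa, ρ = 10200 kg/m³
  titanium alloy: σ_y = 1055 MPa, ρ = 4480 kg/m³
  polycarbonate: σ_y = 65.57 MPa, ρ = 1214 kg/m³
  tungsten: σ_y = 599.0 MPa, ρ = 19210 kg/m³
  titanium alloy: M = 235 kN·m/kg
  maraging steel: M = 217 kN·m/kg
  elm: M = 75.5 kN·m/kg
  polycarbonate: M = 54.0 kN·m/kg
  molybdenum: M = 52.3 kN·m/kg
  tungsten: M = 31.2 kN·m/kg
Titanium alloy has the largest M.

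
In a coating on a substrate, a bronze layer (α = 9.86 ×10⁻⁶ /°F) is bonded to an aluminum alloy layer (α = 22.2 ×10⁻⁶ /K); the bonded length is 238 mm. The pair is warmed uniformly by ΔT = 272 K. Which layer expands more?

aluminum alloy

bronze: α = 9.86×10⁻⁶/°F × 9/5 = 17.7×10⁻⁶/K.
α(bronze) = 17.7×10⁻⁶/K vs α(aluminum alloy) = 22.2×10⁻⁶/K.
Higher α expands more for the same ΔT: aluminum alloy.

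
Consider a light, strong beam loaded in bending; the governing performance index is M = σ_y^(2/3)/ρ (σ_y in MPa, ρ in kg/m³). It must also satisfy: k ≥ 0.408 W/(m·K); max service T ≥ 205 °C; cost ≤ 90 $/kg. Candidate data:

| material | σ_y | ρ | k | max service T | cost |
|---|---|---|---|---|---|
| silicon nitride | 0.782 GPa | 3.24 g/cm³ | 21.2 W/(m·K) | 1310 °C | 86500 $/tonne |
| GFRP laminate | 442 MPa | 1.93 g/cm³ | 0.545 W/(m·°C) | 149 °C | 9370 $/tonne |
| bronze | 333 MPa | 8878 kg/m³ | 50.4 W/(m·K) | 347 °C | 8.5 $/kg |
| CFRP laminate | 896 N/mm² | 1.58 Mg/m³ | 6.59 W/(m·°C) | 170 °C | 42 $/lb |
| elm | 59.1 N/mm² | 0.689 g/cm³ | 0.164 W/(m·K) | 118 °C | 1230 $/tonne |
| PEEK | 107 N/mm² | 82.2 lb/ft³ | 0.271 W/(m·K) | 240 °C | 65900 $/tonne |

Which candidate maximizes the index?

silicon nitride

Screen on constraints: k ≥ 0.408 W/(m·K); max service T ≥ 205 °C; cost ≤ 90 $/kg. Survivors: silicon nitride, bronze.
Normalizing units and computing the index:
  silicon nitride: σ_y = 782.0 MPa, ρ = 3240 kg/m³
  bronze: σ_y = 333.0 MPa, ρ = 8878 kg/m³
  silicon nitride: M = 26.2×10⁻³
  bronze: M = 5.41×10⁻³
The maximum is for silicon nitride.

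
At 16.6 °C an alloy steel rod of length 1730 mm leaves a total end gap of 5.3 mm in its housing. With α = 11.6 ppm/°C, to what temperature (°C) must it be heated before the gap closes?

281 °C

α·L₀·ΔT = 5.3 mm ⇒ ΔT = 5.3 / (11.6×10⁻⁶ × 1730.0) = 264.1 K.
T = 16.6 + 264.1 = 280.7 °C.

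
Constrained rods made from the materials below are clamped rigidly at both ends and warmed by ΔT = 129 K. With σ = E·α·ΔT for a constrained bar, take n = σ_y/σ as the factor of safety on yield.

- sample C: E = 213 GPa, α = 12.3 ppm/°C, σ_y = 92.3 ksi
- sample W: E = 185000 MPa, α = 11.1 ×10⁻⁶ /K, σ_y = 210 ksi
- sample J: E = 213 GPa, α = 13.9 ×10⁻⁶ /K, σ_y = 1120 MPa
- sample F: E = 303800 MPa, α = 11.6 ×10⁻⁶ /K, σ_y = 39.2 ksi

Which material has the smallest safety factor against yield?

sample F

Converting E to GPa, α to ×10⁻⁶/K, σ_y to MPa, then σ and n for each:
  sample C: E = 213.0, α = 12.3, σ_y = 636.4 → σ = 338 MPa, n = 1.88
  sample W: E = 185.0, α = 11.1, σ_y = 1448 → σ = 265 MPa, n = 5.47
  sample J: E = 213.0, α = 13.9, σ_y = 1120 → σ = 382 MPa, n = 2.93
  sample F: E = 303.8, α = 11.6, σ_y = 270.3 → σ = 455 MPa, n = 0.595
The minimum is sample F at n = 0.595.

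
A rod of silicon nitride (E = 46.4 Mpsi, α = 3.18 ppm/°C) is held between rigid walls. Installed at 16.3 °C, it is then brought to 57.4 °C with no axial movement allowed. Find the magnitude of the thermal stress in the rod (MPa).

41.8 MPa

E = 46.4 Mpsi = 319.9 GPa.
ΔT = 41.10 K. Constrained thermal stress σ = E·α·ΔT = 319.9×10³ MPa × 3.18×10⁻⁶ × 41.10 = 41.8 MPa (compressive).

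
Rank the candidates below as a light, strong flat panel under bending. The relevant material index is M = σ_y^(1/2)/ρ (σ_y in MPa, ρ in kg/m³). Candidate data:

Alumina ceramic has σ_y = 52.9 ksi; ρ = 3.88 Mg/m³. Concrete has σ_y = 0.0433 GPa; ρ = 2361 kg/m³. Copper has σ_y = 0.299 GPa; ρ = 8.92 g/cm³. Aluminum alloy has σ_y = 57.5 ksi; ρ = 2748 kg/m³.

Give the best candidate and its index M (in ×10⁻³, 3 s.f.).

Normalizing units and computing the index:
  alumina ceramic: σ_y = 364.7 MPa, ρ = 3880 kg/m³
  concrete: σ_y = 43.30 MPa, ρ = 2361 kg/m³
  copper: σ_y = 299.0 MPa, ρ = 8920 kg/m³
  aluminum alloy: σ_y = 396.4 MPa, ρ = 2748 kg/m³
  aluminum alloy: M = 7.25×10⁻³
  alumina ceramic: M = 4.92×10⁻³
  concrete: M = 2.79×10⁻³
  copper: M = 1.94×10⁻³
Aluminum alloy has the largest M.

aluminum alloy, M = 7.25×10⁻³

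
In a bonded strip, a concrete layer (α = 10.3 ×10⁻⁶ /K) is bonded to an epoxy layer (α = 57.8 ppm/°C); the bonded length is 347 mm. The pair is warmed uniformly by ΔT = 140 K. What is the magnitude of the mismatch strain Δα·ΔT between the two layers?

Δα = |10.3 − 57.8|×10⁻⁶/K = 47.5×10⁻⁶/K.
Mismatch strain = Δα·ΔT = 47.5×10⁻⁶ × 140.0 = 6.65×10⁻³.

6.65×10⁻³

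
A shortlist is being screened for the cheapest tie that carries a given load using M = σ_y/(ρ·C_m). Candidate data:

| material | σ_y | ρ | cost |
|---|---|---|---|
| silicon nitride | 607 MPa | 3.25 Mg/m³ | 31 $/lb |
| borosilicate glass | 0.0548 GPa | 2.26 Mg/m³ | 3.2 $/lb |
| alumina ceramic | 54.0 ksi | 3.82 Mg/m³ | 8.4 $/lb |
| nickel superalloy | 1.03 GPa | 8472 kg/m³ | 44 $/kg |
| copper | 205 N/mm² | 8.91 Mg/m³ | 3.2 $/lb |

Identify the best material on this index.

Normalizing units and computing the index:
  silicon nitride: σ_y = 607.0 MPa, ρ = 3250 kg/m³, cost = 68.34 $/kg
  borosilicate glass: σ_y = 54.80 MPa, ρ = 2260 kg/m³, cost = 7.055 $/kg
  alumina ceramic: σ_y = 372.3 MPa, ρ = 3820 kg/m³, cost = 18.52 $/kg
  nickel superalloy: σ_y = 1030 MPa, ρ = 8472 kg/m³, cost = 44.00 $/kg
  copper: σ_y = 205.0 MPa, ρ = 8910 kg/m³, cost = 7.055 $/kg
  alumina ceramic: M = 5.26 kN·m per $
  borosilicate glass: M = 3.44 kN·m per $
  copper: M = 3.26 kN·m per $
  nickel superalloy: M = 2.76 kN·m per $
  silicon nitride: M = 2.73 kN·m per $
Alumina ceramic ranks first.

alumina ceramic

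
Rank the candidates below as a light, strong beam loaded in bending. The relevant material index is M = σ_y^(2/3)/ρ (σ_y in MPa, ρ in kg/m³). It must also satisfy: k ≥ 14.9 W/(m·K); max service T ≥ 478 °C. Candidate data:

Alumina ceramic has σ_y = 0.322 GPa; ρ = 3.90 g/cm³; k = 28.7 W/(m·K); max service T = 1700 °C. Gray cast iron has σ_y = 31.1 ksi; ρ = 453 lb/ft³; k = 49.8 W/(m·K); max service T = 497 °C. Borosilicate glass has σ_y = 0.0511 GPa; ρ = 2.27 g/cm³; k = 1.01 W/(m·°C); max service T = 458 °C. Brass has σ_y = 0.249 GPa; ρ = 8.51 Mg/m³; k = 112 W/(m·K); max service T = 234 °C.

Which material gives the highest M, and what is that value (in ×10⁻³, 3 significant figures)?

Screen on constraints: k ≥ 14.9 W/(m·K); max service T ≥ 478 °C. Survivors: alumina ceramic, gray cast iron.
Putting every candidate on a common basis:
  alumina ceramic: σ_y = 322.0 MPa, ρ = 3900 kg/m³
  gray cast iron: σ_y = 214.4 MPa, ρ = 7256 kg/m³
  alumina ceramic: M = 12.0×10⁻³
  gray cast iron: M = 4.94×10⁻³
The maximum is for alumina ceramic.

alumina ceramic, M = 12.0×10⁻³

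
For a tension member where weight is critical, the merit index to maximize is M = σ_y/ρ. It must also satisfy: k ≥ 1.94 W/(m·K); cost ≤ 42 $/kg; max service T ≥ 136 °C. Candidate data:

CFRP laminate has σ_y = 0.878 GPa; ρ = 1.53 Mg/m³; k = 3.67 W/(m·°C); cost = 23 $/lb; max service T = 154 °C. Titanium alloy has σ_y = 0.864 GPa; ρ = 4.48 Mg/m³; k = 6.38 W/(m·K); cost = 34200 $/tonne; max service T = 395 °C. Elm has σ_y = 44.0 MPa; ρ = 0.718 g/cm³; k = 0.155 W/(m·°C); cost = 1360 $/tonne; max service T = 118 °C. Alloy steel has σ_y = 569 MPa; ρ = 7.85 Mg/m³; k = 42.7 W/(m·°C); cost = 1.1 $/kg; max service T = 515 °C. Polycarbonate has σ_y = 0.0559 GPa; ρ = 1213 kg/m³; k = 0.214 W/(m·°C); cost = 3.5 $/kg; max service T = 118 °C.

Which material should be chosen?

Screen on constraints: k ≥ 1.94 W/(m·K); cost ≤ 42 $/kg; max service T ≥ 136 °C. Survivors: titanium alloy, alloy steel.
In SI units:
  titanium alloy: σ_y = 864.0 MPa, ρ = 4480 kg/m³
  alloy steel: σ_y = 569.0 MPa, ρ = 7850 kg/m³
  titanium alloy: M = 193 kN·m/kg
  alloy steel: M = 72.5 kN·m/kg
Titanium alloy ranks first.

titanium alloy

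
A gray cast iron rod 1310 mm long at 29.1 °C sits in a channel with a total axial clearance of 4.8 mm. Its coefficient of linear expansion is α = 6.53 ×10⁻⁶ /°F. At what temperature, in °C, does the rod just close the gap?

α = 6.53×10⁻⁶/°F × 9/5 = 11.8×10⁻⁶/K.
α·L₀·ΔT = 4.8 mm ⇒ ΔT = 4.8 / (11.8×10⁻⁶ × 1310.0) = 311.7 K.
T = 29.1 + 311.7 = 340.8 °C.

341 °C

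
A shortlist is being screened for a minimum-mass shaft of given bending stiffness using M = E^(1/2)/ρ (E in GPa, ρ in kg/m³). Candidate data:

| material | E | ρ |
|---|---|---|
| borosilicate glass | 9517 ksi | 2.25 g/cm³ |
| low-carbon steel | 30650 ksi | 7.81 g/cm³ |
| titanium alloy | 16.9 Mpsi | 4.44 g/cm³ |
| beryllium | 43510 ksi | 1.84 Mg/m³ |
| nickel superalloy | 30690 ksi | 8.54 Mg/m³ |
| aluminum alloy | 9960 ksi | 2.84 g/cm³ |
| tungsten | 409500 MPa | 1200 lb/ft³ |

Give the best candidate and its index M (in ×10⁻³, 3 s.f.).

Convert each candidate to consistent units, then evaluate M:
  borosilicate glass: E = 65.62 GPa, ρ = 2250 kg/m³
  low-carbon steel: E = 211.3 GPa, ρ = 7810 kg/m³
  titanium alloy: E = 116.5 GPa, ρ = 4440 kg/m³
  beryllium: E = 300.0 GPa, ρ = 1840 kg/m³
  nickel superalloy: E = 211.6 GPa, ρ = 8540 kg/m³
  aluminum alloy: E = 68.67 GPa, ρ = 2840 kg/m³
  tungsten: E = 409.5 GPa, ρ = 19220 kg/m³
  beryllium: M = 9.41×10⁻³
  borosilicate glass: M = 3.60×10⁻³
  aluminum alloy: M = 2.92×10⁻³
  titanium alloy: M = 2.43×10⁻³
  low-carbon steel: M = 1.86×10⁻³
  nickel superalloy: M = 1.70×10⁻³
  tungsten: M = 1.05×10⁻³
Highest index: beryllium.

beryllium, M = 9.41×10⁻³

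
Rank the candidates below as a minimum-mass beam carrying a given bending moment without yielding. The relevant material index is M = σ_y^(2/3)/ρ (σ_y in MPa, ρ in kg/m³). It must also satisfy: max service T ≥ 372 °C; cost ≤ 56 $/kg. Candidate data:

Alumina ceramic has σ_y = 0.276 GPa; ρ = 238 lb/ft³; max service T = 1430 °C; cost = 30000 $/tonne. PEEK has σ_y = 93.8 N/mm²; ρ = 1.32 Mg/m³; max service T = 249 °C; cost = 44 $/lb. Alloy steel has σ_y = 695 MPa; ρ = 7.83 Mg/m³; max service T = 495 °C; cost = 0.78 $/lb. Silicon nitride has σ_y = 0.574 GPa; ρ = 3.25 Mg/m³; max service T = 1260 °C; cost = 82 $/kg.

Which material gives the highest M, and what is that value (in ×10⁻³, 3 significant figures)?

Screen on constraints: max service T ≥ 372 °C; cost ≤ 56 $/kg. Survivors: alumina ceramic, alloy steel.
Convert each candidate to consistent units, then evaluate M:
  alumina ceramic: σ_y = 276.0 MPa, ρ = 3812 kg/m³
  alloy steel: σ_y = 695.0 MPa, ρ = 7830 kg/m³
  alumina ceramic: M = 11.1×10⁻³
  alloy steel: M = 10.0×10⁻³
Highest index: alumina ceramic.

alumina ceramic, M = 11.1×10⁻³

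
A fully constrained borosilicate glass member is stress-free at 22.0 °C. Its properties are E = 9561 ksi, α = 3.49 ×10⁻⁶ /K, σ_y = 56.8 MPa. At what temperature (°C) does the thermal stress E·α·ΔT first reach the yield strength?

269 °C

E = 9561 ksi = 65.92 GPa.
E·α·ΔT = 56.80 MPa ⇒ ΔT = 56.80 / (65.92×10³ × 3.49×10⁻⁶) = 246.9 K.
T = 22.0 + 246.9 = 268.9 °C.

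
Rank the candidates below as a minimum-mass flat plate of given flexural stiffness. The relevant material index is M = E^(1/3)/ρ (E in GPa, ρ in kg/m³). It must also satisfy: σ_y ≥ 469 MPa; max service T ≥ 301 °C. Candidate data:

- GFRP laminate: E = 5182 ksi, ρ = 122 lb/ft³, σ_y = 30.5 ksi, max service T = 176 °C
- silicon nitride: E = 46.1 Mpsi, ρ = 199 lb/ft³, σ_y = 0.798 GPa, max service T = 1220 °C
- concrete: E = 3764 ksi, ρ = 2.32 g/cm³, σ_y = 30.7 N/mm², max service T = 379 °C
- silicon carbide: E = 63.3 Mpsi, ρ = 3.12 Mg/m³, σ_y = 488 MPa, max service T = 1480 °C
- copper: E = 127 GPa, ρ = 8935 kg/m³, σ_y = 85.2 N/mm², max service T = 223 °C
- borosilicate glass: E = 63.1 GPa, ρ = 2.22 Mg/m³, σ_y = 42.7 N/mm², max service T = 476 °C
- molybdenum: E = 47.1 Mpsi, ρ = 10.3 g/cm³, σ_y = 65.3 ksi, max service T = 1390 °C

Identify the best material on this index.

silicon carbide

Screen on constraints: σ_y ≥ 469 MPa; max service T ≥ 301 °C. Survivors: silicon nitride, silicon carbide.
After converting to SI:
  silicon nitride: E = 317.8 GPa, ρ = 3188 kg/m³
  silicon carbide: E = 436.4 GPa, ρ = 3120 kg/m³
  silicon carbide: M = 2.43×10⁻³
  silicon nitride: M = 2.14×10⁻³
Highest index: silicon carbide.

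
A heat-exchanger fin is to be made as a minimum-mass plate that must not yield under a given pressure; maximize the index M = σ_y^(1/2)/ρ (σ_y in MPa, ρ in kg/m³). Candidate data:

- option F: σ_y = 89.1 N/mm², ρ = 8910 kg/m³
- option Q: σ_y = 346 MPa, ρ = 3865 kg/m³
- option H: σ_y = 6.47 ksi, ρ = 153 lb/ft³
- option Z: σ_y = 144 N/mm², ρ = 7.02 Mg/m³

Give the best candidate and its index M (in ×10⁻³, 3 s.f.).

option Q, M = 4.81×10⁻³

In SI units:
  option F: σ_y = 89.10 MPa, ρ = 8910 kg/m³
  option Q: σ_y = 346.0 MPa, ρ = 3865 kg/m³
  option H: σ_y = 44.61 MPa, ρ = 2451 kg/m³
  option Z: σ_y = 144.0 MPa, ρ = 7020 kg/m³
  option Q: M = 4.81×10⁻³
  option H: M = 2.73×10⁻³
  option Z: M = 1.71×10⁻³
  option F: M = 1.06×10⁻³
Option Q ranks first.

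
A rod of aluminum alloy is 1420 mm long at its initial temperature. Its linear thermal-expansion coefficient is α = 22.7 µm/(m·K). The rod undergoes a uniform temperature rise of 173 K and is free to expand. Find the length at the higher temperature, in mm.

1425.6 mm

ΔL = α·L₀·ΔT = 22.7×10⁻⁶ × 1420 mm × 173.0 K = 5.58 mm.
L = L₀ + ΔL = 1420 + 5.58 = 1425.6 mm.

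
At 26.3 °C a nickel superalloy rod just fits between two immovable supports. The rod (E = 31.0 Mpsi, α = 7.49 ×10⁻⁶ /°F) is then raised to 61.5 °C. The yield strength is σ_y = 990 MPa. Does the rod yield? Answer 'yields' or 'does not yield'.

E = 31.0 Mpsi = 213.7 GPa.
α = 7.49×10⁻⁶/°F × 9/5 = 13.5×10⁻⁶/K.
ΔT = 35.20 K. Constrained thermal stress σ = E·α·ΔT = 213.7×10³ MPa × 13.5×10⁻⁶ × 35.20 = 101 MPa (compressive).
Compare to σ_y = 990 MPa: σ < σ_y, so it does not yield.

does not yield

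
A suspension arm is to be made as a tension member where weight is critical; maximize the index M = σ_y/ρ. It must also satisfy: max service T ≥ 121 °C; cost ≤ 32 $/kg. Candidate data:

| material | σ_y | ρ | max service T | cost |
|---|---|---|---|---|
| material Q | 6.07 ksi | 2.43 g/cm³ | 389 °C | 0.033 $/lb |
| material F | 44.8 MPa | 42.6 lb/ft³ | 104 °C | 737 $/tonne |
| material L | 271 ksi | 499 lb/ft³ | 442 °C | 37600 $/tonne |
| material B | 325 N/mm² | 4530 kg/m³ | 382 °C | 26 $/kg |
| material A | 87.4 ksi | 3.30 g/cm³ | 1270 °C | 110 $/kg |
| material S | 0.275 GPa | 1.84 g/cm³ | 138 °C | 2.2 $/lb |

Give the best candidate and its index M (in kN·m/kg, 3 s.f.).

material S, M = 149 kN·m/kg

Screen on constraints: max service T ≥ 121 °C; cost ≤ 32 $/kg. Survivors: material Q, material B, material S.
In SI units:
  material Q: σ_y = 41.85 MPa, ρ = 2430 kg/m³
  material B: σ_y = 325.0 MPa, ρ = 4530 kg/m³
  material S: σ_y = 275.0 MPa, ρ = 1840 kg/m³
  material S: M = 149 kN·m/kg
  material B: M = 71.7 kN·m/kg
  material Q: M = 17.2 kN·m/kg
The maximum is for material S.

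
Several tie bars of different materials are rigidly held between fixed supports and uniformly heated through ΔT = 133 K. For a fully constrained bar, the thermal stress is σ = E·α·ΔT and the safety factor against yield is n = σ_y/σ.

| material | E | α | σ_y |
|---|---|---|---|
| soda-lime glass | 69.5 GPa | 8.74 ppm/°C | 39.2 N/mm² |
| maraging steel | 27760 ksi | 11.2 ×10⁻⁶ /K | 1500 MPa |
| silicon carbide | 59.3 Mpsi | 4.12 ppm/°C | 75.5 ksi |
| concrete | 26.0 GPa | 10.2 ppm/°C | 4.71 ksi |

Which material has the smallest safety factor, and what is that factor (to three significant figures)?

With everything in SI (GPa, ×10⁻⁶/K, MPa):
  soda-lime glass: E = 69.50, α = 8.74, σ_y = 39.20 → σ = 80.8 MPa, n = 0.485
  maraging steel: E = 191.4, α = 11.2, σ_y = 1500 → σ = 285 MPa, n = 5.26
  silicon carbide: E = 408.9, α = 4.12, σ_y = 520.6 → σ = 224 MPa, n = 2.32
  concrete: E = 26.00, α = 10.2, σ_y = 32.47 → σ = 35.3 MPa, n = 0.921
Smallest n: soda-lime glass with n = 0.485.

soda-lime glass, n = 0.485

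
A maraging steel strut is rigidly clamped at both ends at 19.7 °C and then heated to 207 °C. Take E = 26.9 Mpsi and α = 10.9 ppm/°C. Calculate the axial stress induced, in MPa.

E = 26.9 Mpsi = 185.5 GPa.
ΔT = 187.3 K. Constrained thermal stress σ = E·α·ΔT = 185.5×10³ MPa × 10.9×10⁻⁶ × 187.3 = 379 MPa (compressive).

379 MPa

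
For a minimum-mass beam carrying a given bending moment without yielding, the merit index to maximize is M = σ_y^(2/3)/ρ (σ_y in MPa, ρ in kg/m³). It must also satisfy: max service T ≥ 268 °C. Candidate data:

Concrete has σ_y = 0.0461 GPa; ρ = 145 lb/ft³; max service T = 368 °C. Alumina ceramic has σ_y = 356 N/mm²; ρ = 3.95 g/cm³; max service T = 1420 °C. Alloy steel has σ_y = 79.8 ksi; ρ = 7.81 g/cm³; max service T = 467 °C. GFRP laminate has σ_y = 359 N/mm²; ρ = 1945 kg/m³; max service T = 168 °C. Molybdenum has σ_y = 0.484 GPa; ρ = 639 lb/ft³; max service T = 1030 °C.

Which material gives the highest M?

alumina ceramic

Screen on constraints: max service T ≥ 268 °C. Survivors: concrete, alumina ceramic, alloy steel, molybdenum.
In SI units:
  concrete: σ_y = 46.10 MPa, ρ = 2323 kg/m³
  alumina ceramic: σ_y = 356.0 MPa, ρ = 3950 kg/m³
  alloy steel: σ_y = 550.2 MPa, ρ = 7810 kg/m³
  molybdenum: σ_y = 484.0 MPa, ρ = 10240 kg/m³
  alumina ceramic: M = 12.7×10⁻³
  alloy steel: M = 8.60×10⁻³
  molybdenum: M = 6.02×10⁻³
  concrete: M = 5.54×10⁻³
The maximum is for alumina ceramic.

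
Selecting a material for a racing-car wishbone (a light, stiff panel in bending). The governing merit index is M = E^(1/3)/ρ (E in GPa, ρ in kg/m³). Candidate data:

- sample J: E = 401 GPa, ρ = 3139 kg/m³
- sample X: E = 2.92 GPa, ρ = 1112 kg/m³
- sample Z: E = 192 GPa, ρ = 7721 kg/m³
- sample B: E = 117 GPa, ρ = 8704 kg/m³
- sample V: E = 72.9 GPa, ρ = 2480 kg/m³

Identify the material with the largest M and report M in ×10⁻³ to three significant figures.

sample J, M = 2.35×10⁻³

Evaluate M for each candidate:
  sample J: M = 2.35×10⁻³
  sample V: M = 1.68×10⁻³
  sample X: M = 1.29×10⁻³
  sample Z: M = 0.747×10⁻³
  sample B: M = 0.562×10⁻³
Highest index: sample J.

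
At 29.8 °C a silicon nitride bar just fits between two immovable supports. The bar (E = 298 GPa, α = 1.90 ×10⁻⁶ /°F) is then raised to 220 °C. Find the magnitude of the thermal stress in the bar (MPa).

α = 1.90×10⁻⁶/°F × 9/5 = 3.42×10⁻⁶/K.
ΔT = 190.2 K. Constrained thermal stress σ = E·α·ΔT = 298.0×10³ MPa × 3.42×10⁻⁶ × 190.2 = 194 MPa (compressive).

194 MPa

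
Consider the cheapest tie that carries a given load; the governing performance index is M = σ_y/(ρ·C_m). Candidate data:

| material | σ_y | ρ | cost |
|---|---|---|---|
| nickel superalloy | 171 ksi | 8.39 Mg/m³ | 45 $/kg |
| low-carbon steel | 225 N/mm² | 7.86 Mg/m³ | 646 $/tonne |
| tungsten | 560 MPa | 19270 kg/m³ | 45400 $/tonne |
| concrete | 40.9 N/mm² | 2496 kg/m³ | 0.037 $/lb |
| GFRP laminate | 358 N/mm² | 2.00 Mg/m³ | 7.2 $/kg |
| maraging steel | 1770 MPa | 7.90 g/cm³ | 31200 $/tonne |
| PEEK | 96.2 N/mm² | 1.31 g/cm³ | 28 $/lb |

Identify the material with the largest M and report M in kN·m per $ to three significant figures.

concrete, M = 201 kN·m per $

In SI units:
  nickel superalloy: σ_y = 1179 MPa, ρ = 8390 kg/m³, cost = 45.00 $/kg
  low-carbon steel: σ_y = 225.0 MPa, ρ = 7860 kg/m³, cost = 0.6460 $/kg
  tungsten: σ_y = 560.0 MPa, ρ = 19270 kg/m³, cost = 45.40 $/kg
  concrete: σ_y = 40.90 MPa, ρ = 2496 kg/m³, cost = 0.08157 $/kg
  GFRP laminate: σ_y = 358.0 MPa, ρ = 2000 kg/m³, cost = 7.200 $/kg
  maraging steel: σ_y = 1770 MPa, ρ = 7900 kg/m³, cost = 31.20 $/kg
  PEEK: σ_y = 96.20 MPa, ρ = 1310 kg/m³, cost = 61.73 $/kg
  concrete: M = 201 kN·m per $
  low-carbon steel: M = 44.3 kN·m per $
  GFRP laminate: M = 24.9 kN·m per $
  maraging steel: M = 7.18 kN·m per $
  nickel superalloy: M = 3.12 kN·m per $
  PEEK: M = 1.19 kN·m per $
  tungsten: M = 0.640 kN·m per $
Concrete has the largest M.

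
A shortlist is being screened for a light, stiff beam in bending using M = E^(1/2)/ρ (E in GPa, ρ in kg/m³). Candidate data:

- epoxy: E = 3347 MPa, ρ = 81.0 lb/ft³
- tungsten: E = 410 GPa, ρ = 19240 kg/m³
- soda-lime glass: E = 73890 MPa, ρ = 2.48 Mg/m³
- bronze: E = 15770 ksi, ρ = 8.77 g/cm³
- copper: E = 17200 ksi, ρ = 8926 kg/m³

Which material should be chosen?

soda-lime glass

Normalizing units and computing the index:
  epoxy: E = 3.347 GPa, ρ = 1297 kg/m³
  tungsten: E = 410.0 GPa, ρ = 19240 kg/m³
  soda-lime glass: E = 73.89 GPa, ρ = 2480 kg/m³
  bronze: E = 108.7 GPa, ρ = 8770 kg/m³
  copper: E = 118.6 GPa, ρ = 8926 kg/m³
  soda-lime glass: M = 3.47×10⁻³
  epoxy: M = 1.41×10⁻³
  copper: M = 1.22×10⁻³
  bronze: M = 1.19×10⁻³
  tungsten: M = 1.05×10⁻³
Highest index: soda-lime glass.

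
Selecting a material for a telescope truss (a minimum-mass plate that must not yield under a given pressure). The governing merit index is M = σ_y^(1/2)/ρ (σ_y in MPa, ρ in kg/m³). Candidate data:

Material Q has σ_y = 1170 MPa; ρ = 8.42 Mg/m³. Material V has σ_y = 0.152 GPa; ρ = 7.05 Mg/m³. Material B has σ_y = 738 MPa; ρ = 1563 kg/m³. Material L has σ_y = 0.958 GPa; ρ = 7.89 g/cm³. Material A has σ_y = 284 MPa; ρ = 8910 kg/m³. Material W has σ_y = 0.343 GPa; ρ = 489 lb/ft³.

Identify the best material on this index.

material B

Convert each candidate to consistent units, then evaluate M:
  material Q: σ_y = 1170 MPa, ρ = 8420 kg/m³
  material V: σ_y = 152.0 MPa, ρ = 7050 kg/m³
  material B: σ_y = 738.0 MPa, ρ = 1563 kg/m³
  material L: σ_y = 958.0 MPa, ρ = 7890 kg/m³
  material A: σ_y = 284.0 MPa, ρ = 8910 kg/m³
  material W: σ_y = 343.0 MPa, ρ = 7833 kg/m³
  material B: M = 17.4×10⁻³
  material Q: M = 4.06×10⁻³
  material L: M = 3.92×10⁻³
  material W: M = 2.36×10⁻³
  material A: M = 1.89×10⁻³
  material V: M = 1.75×10⁻³
Highest index: material B.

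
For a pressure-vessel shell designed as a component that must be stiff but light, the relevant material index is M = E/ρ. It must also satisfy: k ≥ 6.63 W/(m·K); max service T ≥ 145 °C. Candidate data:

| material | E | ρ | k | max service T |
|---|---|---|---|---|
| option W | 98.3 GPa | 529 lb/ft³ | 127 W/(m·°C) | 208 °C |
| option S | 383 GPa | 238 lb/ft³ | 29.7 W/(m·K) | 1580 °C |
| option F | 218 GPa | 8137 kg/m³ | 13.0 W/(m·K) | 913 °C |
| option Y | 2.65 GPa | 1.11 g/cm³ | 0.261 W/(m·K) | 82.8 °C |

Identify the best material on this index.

option S

Screen on constraints: k ≥ 6.63 W/(m·K); max service T ≥ 145 °C. Survivors: option W, option S, option F.
Convert each candidate to consistent units, then evaluate M:
  option W: E = 98.30 GPa, ρ = 8474 kg/m³
  option S: E = 383.0 GPa, ρ = 3812 kg/m³
  option F: E = 218.0 GPa, ρ = 8137 kg/m³
  option S: M = 100 MN·m/kg
  option F: M = 26.8 MN·m/kg
  option W: M = 11.6 MN·m/kg
Highest index: option S.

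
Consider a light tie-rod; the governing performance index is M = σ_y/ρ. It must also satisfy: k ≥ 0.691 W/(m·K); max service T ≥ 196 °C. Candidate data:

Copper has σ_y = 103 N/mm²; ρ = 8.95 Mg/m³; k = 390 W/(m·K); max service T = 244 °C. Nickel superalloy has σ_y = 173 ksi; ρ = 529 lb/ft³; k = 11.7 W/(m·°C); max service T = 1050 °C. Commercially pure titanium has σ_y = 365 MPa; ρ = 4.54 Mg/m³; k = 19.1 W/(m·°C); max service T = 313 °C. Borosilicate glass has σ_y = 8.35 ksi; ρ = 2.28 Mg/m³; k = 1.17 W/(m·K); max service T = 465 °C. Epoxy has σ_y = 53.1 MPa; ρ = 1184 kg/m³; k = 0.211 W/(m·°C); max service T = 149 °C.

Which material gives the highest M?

Screen on constraints: k ≥ 0.691 W/(m·K); max service T ≥ 196 °C. Survivors: copper, nickel superalloy, commercially pure titanium, borosilicate glass.
Convert each candidate to consistent units, then evaluate M:
  copper: σ_y = 103.0 MPa, ρ = 8950 kg/m³
  nickel superalloy: σ_y = 1193 MPa, ρ = 8474 kg/m³
  commercially pure titanium: σ_y = 365.0 MPa, ρ = 4540 kg/m³
  borosilicate glass: σ_y = 57.57 MPa, ρ = 2280 kg/m³
  nickel superalloy: M = 141 kN·m/kg
  commercially pure titanium: M = 80.4 kN·m/kg
  borosilicate glass: M = 25.3 kN·m/kg
  copper: M = 11.5 kN·m/kg
Nickel superalloy ranks first.

nickel superalloy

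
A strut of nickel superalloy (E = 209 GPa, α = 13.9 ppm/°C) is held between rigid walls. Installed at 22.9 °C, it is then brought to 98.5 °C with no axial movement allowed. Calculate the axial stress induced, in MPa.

220 MPa

ΔT = 75.60 K. Constrained thermal stress σ = E·α·ΔT = 209.0×10³ MPa × 13.9×10⁻⁶ × 75.60 = 220 MPa (compressive).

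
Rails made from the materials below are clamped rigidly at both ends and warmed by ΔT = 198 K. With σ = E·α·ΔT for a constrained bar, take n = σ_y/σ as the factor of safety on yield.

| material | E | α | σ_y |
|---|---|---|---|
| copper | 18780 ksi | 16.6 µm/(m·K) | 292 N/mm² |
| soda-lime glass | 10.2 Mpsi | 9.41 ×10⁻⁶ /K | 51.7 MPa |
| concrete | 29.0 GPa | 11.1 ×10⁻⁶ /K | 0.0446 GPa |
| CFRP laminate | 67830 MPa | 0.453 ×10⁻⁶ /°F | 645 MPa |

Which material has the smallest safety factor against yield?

soda-lime glass

In consistent units (E in GPa, α in ×10⁻⁶/K, σ_y in MPa):
  copper: E = 129.5, α = 16.6, σ_y = 292.0 → σ = 426 MPa, n = 0.686
  soda-lime glass: E = 70.33, α = 9.41, σ_y = 51.70 → σ = 131 MPa, n = 0.395
  concrete: E = 29.00, α = 11.1, σ_y = 44.60 → σ = 63.7 MPa, n = 0.700
  CFRP laminate: E = 67.83, α = 0.815, σ_y = 645.0 → σ = 11.0 MPa, n = 58.9
The minimum is soda-lime glass at n = 0.395.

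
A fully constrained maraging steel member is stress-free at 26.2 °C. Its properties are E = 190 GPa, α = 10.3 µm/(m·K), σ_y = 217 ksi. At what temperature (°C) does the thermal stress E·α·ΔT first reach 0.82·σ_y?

653 °C

σ_y = 217 ksi = 1496 MPa.
E·α·ΔT = 1227 MPa ⇒ ΔT = 1227 / (190.0×10³ × 10.3×10⁻⁶) = 626.9 K.
T = 26.2 + 626.9 = 653.1 °C.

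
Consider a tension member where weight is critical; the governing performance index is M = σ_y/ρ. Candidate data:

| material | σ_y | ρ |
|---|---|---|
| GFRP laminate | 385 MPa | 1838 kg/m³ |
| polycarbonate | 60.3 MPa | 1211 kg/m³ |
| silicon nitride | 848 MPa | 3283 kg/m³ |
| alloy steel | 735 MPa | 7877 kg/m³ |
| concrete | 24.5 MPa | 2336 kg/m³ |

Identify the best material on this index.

silicon nitride

Evaluate M for each candidate:
  silicon nitride: M = 258 kN·m/kg
  GFRP laminate: M = 209 kN·m/kg
  alloy steel: M = 93.3 kN·m/kg
  polycarbonate: M = 49.8 kN·m/kg
  concrete: M = 10.5 kN·m/kg
Highest index: silicon nitride.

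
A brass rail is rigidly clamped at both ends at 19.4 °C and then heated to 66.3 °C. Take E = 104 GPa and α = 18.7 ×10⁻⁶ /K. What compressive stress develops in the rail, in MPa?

ΔT = 46.90 K. Constrained thermal stress σ = E·α·ΔT = 104.0×10³ MPa × 18.7×10⁻⁶ × 46.90 = 91.2 MPa (compressive).

91.2 MPa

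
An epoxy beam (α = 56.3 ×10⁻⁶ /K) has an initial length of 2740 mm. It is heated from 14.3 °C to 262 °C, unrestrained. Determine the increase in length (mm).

38.2 mm

ΔT = 262 − 14.3 = 247.7 K.
ΔL = α·L₀·ΔT = 56.3×10⁻⁶ × 2740 mm × 247.7 K = 38.2 mm.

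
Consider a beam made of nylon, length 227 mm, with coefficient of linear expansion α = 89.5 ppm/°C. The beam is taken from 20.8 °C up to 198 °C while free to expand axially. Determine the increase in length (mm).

ΔT = 198 − 20.8 = 177.2 K.
ΔL = α·L₀·ΔT = 89.5×10⁻⁶ × 227 mm × 177.2 K = 3.60 mm.

3.60 mm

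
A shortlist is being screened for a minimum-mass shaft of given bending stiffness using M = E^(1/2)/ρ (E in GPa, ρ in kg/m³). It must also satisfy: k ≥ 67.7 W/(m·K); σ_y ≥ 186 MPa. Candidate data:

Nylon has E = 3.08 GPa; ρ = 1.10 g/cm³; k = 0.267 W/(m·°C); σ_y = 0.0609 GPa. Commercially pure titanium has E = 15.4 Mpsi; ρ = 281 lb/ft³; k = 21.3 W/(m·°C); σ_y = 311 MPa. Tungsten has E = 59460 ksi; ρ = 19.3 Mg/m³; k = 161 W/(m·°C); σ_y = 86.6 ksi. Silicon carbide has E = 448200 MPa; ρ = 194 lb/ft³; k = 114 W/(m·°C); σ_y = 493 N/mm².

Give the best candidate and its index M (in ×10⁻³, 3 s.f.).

silicon carbide, M = 6.81×10⁻³

Screen on constraints: k ≥ 67.7 W/(m·K); σ_y ≥ 186 MPa. Survivors: tungsten, silicon carbide.
After converting to SI:
  tungsten: E = 410.0 GPa, ρ = 19300 kg/m³
  silicon carbide: E = 448.2 GPa, ρ = 3108 kg/m³
  silicon carbide: M = 6.81×10⁻³
  tungsten: M = 1.05×10⁻³
Silicon carbide ranks first.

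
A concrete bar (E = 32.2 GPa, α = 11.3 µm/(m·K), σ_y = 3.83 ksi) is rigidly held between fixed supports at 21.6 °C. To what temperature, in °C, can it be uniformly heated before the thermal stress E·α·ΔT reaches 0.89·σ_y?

86.2 °C

σ_y = 3.83 ksi = 26.41 MPa.
E·α·ΔT = 23.50 MPa ⇒ ΔT = 23.50 / (32.20×10³ × 11.3×10⁻⁶) = 64.59 K.
T = 21.6 + 64.59 = 86.19 °C.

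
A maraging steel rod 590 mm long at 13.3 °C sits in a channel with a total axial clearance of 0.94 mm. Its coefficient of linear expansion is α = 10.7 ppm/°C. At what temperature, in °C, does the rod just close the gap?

α·L₀·ΔT = 0.94 mm ⇒ ΔT = 0.94 / (10.7×10⁻⁶ × 590.0) = 148.9 K.
T = 13.3 + 148.9 = 162.2 °C.

162 °C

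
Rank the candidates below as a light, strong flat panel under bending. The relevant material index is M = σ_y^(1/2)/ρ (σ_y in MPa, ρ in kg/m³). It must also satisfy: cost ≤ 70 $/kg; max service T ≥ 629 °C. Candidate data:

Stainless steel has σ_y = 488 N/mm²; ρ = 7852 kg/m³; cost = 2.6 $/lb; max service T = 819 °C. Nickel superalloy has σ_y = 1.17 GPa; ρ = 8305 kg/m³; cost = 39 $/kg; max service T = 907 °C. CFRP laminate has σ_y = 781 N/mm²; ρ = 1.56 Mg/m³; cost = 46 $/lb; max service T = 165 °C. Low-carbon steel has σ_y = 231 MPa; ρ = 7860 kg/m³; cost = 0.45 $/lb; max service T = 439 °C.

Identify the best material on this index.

nickel superalloy

Screen on constraints: cost ≤ 70 $/kg; max service T ≥ 629 °C. Survivors: stainless steel, nickel superalloy.
Putting every candidate on a common basis:
  stainless steel: σ_y = 488.0 MPa, ρ = 7852 kg/m³
  nickel superalloy: σ_y = 1170 MPa, ρ = 8305 kg/m³
  nickel superalloy: M = 4.12×10⁻³
  stainless steel: M = 2.81×10⁻³
The maximum is for nickel superalloy.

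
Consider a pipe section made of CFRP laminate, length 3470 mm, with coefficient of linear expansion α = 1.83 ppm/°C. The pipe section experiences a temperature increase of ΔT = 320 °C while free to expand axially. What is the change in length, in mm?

ΔL = α·L₀·ΔT = 1.83×10⁻⁶ × 3470 mm × 320.0 K = 2.03 mm.

2.03 mm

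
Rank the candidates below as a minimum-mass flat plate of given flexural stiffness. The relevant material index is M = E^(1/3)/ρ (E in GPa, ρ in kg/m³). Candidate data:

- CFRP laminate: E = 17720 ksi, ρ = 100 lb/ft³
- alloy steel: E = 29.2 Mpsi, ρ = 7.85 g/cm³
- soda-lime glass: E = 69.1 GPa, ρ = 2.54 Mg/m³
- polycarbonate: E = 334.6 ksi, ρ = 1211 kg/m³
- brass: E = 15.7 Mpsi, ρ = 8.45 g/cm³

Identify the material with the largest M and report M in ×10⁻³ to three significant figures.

CFRP laminate, M = 3.10×10⁻³

In SI units:
  CFRP laminate: E = 122.2 GPa, ρ = 1602 kg/m³
  alloy steel: E = 201.3 GPa, ρ = 7850 kg/m³
  soda-lime glass: E = 69.10 GPa, ρ = 2540 kg/m³
  polycarbonate: E = 2.307 GPa, ρ = 1211 kg/m³
  brass: E = 108.2 GPa, ρ = 8450 kg/m³
  CFRP laminate: M = 3.10×10⁻³
  soda-lime glass: M = 1.62×10⁻³
  polycarbonate: M = 1.09×10⁻³
  alloy steel: M = 0.747×10⁻³
  brass: M = 0.564×10⁻³
CFRP laminate ranks first.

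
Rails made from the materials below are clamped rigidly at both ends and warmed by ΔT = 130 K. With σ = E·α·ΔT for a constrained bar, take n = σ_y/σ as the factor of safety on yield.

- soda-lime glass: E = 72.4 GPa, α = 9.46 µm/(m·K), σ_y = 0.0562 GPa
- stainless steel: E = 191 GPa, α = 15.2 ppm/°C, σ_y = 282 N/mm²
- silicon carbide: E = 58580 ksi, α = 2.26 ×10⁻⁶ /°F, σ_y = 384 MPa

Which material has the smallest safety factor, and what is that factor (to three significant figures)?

In consistent units (E in GPa, α in ×10⁻⁶/K, σ_y in MPa):
  soda-lime glass: E = 72.40, α = 9.46, σ_y = 56.20 → σ = 89.0 MPa, n = 0.631
  stainless steel: E = 191.0, α = 15.2, σ_y = 282.0 → σ = 377 MPa, n = 0.747
  silicon carbide: E = 403.9, α = 4.07, σ_y = 384.0 → σ = 214 MPa, n = 1.80
The minimum is soda-lime glass at n = 0.631.

soda-lime glass, n = 0.631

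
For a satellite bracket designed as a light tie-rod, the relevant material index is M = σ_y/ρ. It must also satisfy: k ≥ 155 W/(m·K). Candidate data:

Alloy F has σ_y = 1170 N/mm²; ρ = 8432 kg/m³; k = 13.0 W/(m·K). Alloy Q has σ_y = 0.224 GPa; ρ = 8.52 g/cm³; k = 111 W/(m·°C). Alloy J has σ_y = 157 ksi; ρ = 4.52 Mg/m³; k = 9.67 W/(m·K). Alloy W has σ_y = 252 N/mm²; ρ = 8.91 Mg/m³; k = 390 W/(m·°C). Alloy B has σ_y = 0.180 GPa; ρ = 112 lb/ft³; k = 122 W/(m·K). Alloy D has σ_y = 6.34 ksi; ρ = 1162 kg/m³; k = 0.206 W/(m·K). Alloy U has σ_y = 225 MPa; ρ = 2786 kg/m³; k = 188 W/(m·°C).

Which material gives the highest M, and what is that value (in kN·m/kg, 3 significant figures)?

alloy U, M = 80.8 kN·m/kg

Screen on constraints: k ≥ 155 W/(m·K). Survivors: alloy W, alloy U.
Normalizing units and computing the index:
  alloy W: σ_y = 252.0 MPa, ρ = 8910 kg/m³
  alloy U: σ_y = 225.0 MPa, ρ = 2786 kg/m³
  alloy U: M = 80.8 kN·m/kg
  alloy W: M = 28.3 kN·m/kg
Alloy U ranks first.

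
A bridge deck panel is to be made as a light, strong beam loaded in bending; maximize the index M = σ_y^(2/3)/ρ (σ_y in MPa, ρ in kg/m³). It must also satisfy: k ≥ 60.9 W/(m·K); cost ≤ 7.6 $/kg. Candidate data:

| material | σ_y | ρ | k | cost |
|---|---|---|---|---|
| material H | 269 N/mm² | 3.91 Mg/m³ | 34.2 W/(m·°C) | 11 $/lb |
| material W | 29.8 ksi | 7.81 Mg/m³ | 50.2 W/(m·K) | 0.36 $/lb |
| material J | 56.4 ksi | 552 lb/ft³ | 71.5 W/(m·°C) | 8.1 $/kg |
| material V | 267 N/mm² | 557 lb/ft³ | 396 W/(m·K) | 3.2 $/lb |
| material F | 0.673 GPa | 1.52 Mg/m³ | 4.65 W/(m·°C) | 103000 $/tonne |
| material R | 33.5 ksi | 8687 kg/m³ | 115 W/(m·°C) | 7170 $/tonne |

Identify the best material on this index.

Screen on constraints: k ≥ 60.9 W/(m·K); cost ≤ 7.6 $/kg. Survivors: material V, material R.
Normalizing units and computing the index:
  material V: σ_y = 267.0 MPa, ρ = 8922 kg/m³
  material R: σ_y = 231.0 MPa, ρ = 8687 kg/m³
  material V: M = 4.65×10⁻³
  material R: M = 4.33×10⁻³
Material V ranks first.

material V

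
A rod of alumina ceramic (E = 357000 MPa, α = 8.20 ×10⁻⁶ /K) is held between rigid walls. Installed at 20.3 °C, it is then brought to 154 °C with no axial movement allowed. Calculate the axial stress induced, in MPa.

391 MPa

E = 357000 MPa = 357.0 GPa.
ΔT = 133.7 K. Constrained thermal stress σ = E·α·ΔT = 357.0×10³ MPa × 8.20×10⁻⁶ × 133.7 = 391 MPa (compressive).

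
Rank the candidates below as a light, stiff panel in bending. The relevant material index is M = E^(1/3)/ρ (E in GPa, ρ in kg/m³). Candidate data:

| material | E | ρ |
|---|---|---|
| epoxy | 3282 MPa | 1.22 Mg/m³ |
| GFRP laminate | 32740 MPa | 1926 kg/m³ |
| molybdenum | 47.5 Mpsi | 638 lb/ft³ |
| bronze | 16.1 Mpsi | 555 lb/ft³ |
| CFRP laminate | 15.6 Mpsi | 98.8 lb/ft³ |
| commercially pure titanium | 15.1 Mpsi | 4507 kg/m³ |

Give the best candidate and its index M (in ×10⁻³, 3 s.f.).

In SI units:
  epoxy: E = 3.282 GPa, ρ = 1220 kg/m³
  GFRP laminate: E = 32.74 GPa, ρ = 1926 kg/m³
  molybdenum: E = 327.5 GPa, ρ = 10220 kg/m³
  bronze: E = 111.0 GPa, ρ = 8890 kg/m³
  CFRP laminate: E = 107.6 GPa, ρ = 1583 kg/m³
  commercially pure titanium: E = 104.1 GPa, ρ = 4507 kg/m³
  CFRP laminate: M = 3.00×10⁻³
  GFRP laminate: M = 1.66×10⁻³
  epoxy: M = 1.22×10⁻³
  commercially pure titanium: M = 1.04×10⁻³
  molybdenum: M = 0.674×10⁻³
  bronze: M = 0.541×10⁻³
CFRP laminate has the largest M.

CFRP laminate, M = 3.00×10⁻³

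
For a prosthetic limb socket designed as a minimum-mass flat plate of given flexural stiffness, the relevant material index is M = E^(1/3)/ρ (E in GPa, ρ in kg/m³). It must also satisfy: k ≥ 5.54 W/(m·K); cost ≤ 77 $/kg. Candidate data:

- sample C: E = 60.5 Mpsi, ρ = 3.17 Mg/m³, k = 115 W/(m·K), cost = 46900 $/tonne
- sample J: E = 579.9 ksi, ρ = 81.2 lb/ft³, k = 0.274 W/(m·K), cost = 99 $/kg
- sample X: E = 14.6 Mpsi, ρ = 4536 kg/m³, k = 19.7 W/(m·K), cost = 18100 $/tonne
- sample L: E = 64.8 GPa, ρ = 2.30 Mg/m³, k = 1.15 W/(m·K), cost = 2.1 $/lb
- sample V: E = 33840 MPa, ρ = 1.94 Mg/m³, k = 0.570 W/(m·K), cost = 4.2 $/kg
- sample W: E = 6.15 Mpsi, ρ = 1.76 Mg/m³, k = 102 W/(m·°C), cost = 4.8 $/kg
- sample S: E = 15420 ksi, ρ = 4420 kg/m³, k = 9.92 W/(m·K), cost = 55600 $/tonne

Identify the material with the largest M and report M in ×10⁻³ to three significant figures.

Screen on constraints: k ≥ 5.54 W/(m·K); cost ≤ 77 $/kg. Survivors: sample C, sample X, sample W, sample S.
After converting to SI:
  sample C: E = 417.1 GPa, ρ = 3170 kg/m³
  sample X: E = 100.7 GPa, ρ = 4536 kg/m³
  sample W: E = 42.40 GPa, ρ = 1760 kg/m³
  sample S: E = 106.3 GPa, ρ = 4420 kg/m³
  sample C: M = 2.36×10⁻³
  sample W: M = 1.98×10⁻³
  sample S: M = 1.07×10⁻³
  sample X: M = 1.03×10⁻³
Sample C ranks first.

sample C, M = 2.36×10⁻³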